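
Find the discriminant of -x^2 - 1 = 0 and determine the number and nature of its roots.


For ax^2 + bx + c = 0, discriminant D = b^2 - 4ac
Here a = -1, b = 0, c = -1
D = (0)^2 - 4(-1)(-1) = 0 - 4 = -4

D = -4 < 0
The equation has no real roots (2 complex conjugate roots).

Discriminant = -4, no real roots (2 complex conjugate roots)


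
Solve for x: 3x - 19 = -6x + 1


Starting with: 3x - 19 = -6x + 1
Move all x terms to left: (3 + 6)x = 1 + 19
Simplify: 9x = 20
Divide both sides by 9: x = 20/9

x = 20/9


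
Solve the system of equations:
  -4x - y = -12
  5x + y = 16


Using Cramer's rule:
Determinant D = (-4)(1) - (5)(-1) = -4 + 5 = 1
Dx = (-12)(1) - (16)(-1) = -12 + 16 = 4
Dy = (-4)(16) - (5)(-12) = -64 + 60 = -4
x = Dx/D = 4/1 = 4
y = Dy/D = -4/1 = -4

x = 4, y = -4


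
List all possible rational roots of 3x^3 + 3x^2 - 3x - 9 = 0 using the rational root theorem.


Rational root theorem: possible roots are ±p/q where:
  p divides the constant term (-9): p ∈ {1, 3, 9}
  q divides the leading coefficient (3): q ∈ {1, 3}

All possible rational roots: -9, -3, -1, -1/3, 1/3, 1, 3, 9

-9, -3, -1, -1/3, 1/3, 1, 3, 9


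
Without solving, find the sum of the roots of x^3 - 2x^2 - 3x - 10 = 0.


By Vieta's formulas for x^3 + bx^2 + cx + d = 0:
  r1 + r2 + r3 = -b/a = 2
  r1*r2 + r1*r3 + r2*r3 = c/a = -3
  r1*r2*r3 = -d/a = 10


Sum = 2


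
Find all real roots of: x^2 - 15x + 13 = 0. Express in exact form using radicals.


Using the quadratic formula: x = (-b ± sqrt(b^2 - 4ac)) / (2a)
Here a = 1, b = -15, c = 13
Discriminant = b^2 - 4ac = (-15)^2 - 4(1)(13) = 225 - 52 = 173
Since discriminant = 173 > 0, there are two real roots.
x = (15 ± sqrt(173)) / 2
Numerically: x ≈ 14.0765 or x ≈ 0.9235

x = (15 + sqrt(173)) / 2 or x = (15 - sqrt(173)) / 2


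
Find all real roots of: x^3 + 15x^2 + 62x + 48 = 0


Let p(x) = x^3 + 15x^2 + 62x + 48. By the rational root theorem (leading coefficient 1), any rational root is an integer divisor of 48: try ±1, ±2, ... in turn.
Test x = 1: value = 126 ≠ 0.
Test x = -1: value = 0 ✓, so (x + 1) is a factor.
Synthetic division by (x + 1): bring down 1; 1(-1) + 15 = 14; 14(-1) + 62 = 48; 48(-1) + 48 = 0 → quotient x^2 + 14x + 48, remainder 0.
Solve the quadratic x^2 + 14x + 48 = 0: discriminant = 14^2 - 4(1)(48) = 196 - 192 = 4.
sqrt(4) = 2, so x = (-14 ± 2)/2: x = -6 or x = -8.

x = -8, x = -6, x = -1


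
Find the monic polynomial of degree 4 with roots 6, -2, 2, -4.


A monic polynomial with roots 6, -2, 2, -4 is:
p(x) = (x - 6)(x + 2)(x - 2)(x + 4)
After multiplying by (x - 6): x - 6
After multiplying by (x + 2): x^2 - 4x - 12
After multiplying by (x - 2): x^3 - 6x^2 - 4x + 24
After multiplying by (x + 4): x^4 - 2x^3 - 28x^2 + 8x + 96

x^4 - 2x^3 - 28x^2 + 8x + 96


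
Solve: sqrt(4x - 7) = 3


Square both sides: 4x - 7 = 3^2 = 9
4x = 9 + 7 = 16
x = 4
Check: sqrt(4*4 - 7) = sqrt(9) = 3 ✓

x = 4


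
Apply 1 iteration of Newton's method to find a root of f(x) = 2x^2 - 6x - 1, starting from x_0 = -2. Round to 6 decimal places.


Newton's method: x_(n+1) = x_n - f(x_n)/f'(x_n)
f(x) = 2x^2 - 6x - 1
f'(x) = 4x - 6

Iteration 1:
  f(-2.000000) = 19.000000
  f'(-2.000000) = -14.000000
  x_1 = -2.000000 - (19.000000)/(-14.000000) = -0.642857

x_1 = -0.642857


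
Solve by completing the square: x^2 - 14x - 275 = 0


Start: x^2 - 14x - 275 = 0
Move constant: x^2 - 14x = 275
Half of -14 is -7, squared is 49
Add 49 to both sides: x^2 - 14x + 49 = 324
(x - 7)^2 = 324
x - 7 = ±18
x = 7 + 18 = 25 or x = 7 - 18 = -11

x = -11, x = 25


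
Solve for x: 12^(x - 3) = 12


Express both sides with the same base.
12 = 12^1
Since the bases match, equate exponents: x - 3 = 1
So x = 1 - (-3) = 4

x = 4


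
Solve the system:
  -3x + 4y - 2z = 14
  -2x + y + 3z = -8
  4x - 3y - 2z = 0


Using Cramer's rule. Expand each determinant along the first row.
D  = (-3)*[1*(-2) - 3*(-3)] - 4*[(-2)*(-2) - 3*4] + (-2)*[(-2)*(-3) - 1*4]
  = (-3)*(7) - 4*(-8) + (-2)*(2) = 7
Dx = 14*[1*(-2) - 3*(-3)] - 4*[(-8)*(-2) - 3*0] + (-2)*[(-8)*(-3) - 1*0]
  = 14*(7) - 4*(16) + (-2)*(24) = -14
Dy = (-3)*[(-8)*(-2) - 3*0] - 14*[(-2)*(-2) - 3*4] + (-2)*[(-2)*0 - (-8)*4]
  = (-3)*(16) - 14*(-8) + (-2)*(32) = 0
Dz = (-3)*[1*0 - (-8)*(-3)] - 4*[(-2)*0 - (-8)*4] + 14*[(-2)*(-3) - 1*4]
  = (-3)*(-24) - 4*(32) + 14*(2) = -28
x = Dx/D = -14/7 = -2, y = Dy/D = 0/7 = 0, z = Dz/D = -28/7 = -4
Check eq1: (-3)(-2) + (4)(0) + (-2)(-4) = 14 = 14 ✓
Check eq2: (-2)(-2) + (1)(0) + (3)(-4) = -8 = -8 ✓
Check eq3: (4)(-2) + (-3)(0) + (-2)(-4) = 0 = 0 ✓

x = -2, y = 0, z = -4


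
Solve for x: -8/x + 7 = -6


Subtract 7 from both sides: -8/x = -13
Multiply both sides by x: -8 = -13 * x
Divide by -13: x = 8/13

x = 8/13


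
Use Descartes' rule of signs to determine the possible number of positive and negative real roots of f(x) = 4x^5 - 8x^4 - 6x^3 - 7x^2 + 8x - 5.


Descartes' rule of signs:

For positive roots, count sign changes in f(x) = 4x^5 - 8x^4 - 6x^3 - 7x^2 + 8x - 5:
Signs of coefficients: +, -, -, -, +, -
Number of sign changes: 3
Possible positive real roots: 3, 1

For negative roots, examine f(-x) = -4x^5 - 8x^4 + 6x^3 - 7x^2 - 8x - 5:
Signs of coefficients: -, -, +, -, -, -
Number of sign changes: 2
Possible negative real roots: 2, 0

Positive roots: 3 or 1; Negative roots: 2 or 0


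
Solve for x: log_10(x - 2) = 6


Convert to exponential form: x - 2 = 10^6 = 1000000
x = 1000000 + 2 = 1000002
Check: log_10(1000002 - 2) = log_10(1000000) = log_10(1000000) = 6 ✓

x = 1000002


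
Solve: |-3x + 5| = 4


An absolute value equation |expr| = 4 gives two cases:
Case 1: -3x + 5 = 4
  -3x = -1, so x = 1/3
Case 2: -3x + 5 = -4
  -3x = -9, so x = 3

x = 1/3, x = 3


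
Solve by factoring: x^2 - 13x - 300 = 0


We need two numbers that multiply to -300 and add to -13.
Those numbers are -25 and 12 (since (-25) * 12 = -300 and (-25) + 12 = -13).
So x^2 - 13x - 300 = (x - 25)(x + 12) = 0
Setting each factor to zero: x = 25 or x = -12

x = -12, x = 25


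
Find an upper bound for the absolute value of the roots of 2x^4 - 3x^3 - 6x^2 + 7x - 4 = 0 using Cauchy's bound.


Cauchy's bound: all roots r satisfy |r| <= 1 + max(|a_i/a_n|) for i = 0,...,n-1
where a_n is the leading coefficient.

Coefficients: [2, -3, -6, 7, -4]
Leading coefficient a_n = 2
Ratios |a_i/a_n|: 3/2, 3, 7/2, 2
Maximum ratio: 7/2
Cauchy's bound: |r| <= 1 + 7/2 = 9/2

Upper bound = 9/2


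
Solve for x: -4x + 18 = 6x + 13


Starting with: -4x + 18 = 6x + 13
Move all x terms to left: (-4 - 6)x = 13 - 18
Simplify: -10x = -5
Divide both sides by -10: x = 1/2

x = 1/2


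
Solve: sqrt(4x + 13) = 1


Square both sides: 4x + 13 = 1^2 = 1
4x = 1 - 13 = -12
x = -3
Check: sqrt(4*(-3) + 13) = sqrt(1) = 1 ✓

x = -3


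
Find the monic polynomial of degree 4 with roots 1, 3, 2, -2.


A monic polynomial with roots 1, 3, 2, -2 is:
p(x) = (x - 1)(x - 3)(x - 2)(x + 2)
After multiplying by (x - 1): x - 1
After multiplying by (x - 3): x^2 - 4x + 3
After multiplying by (x - 2): x^3 - 6x^2 + 11x - 6
After multiplying by (x + 2): x^4 - 4x^3 - x^2 + 16x - 12

x^4 - 4x^3 - x^2 + 16x - 12


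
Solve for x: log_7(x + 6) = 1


Convert to exponential form: x + 6 = 7^1 = 7
x = 7 - 6 = 1
Check: log_7(1 + 6) = log_7(7) = log_7(7) = 1 ✓

x = 1


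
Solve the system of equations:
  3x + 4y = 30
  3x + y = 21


Using Cramer's rule:
Determinant D = (3)(1) - (3)(4) = 3 - 12 = -9
Dx = (30)(1) - (21)(4) = 30 - 84 = -54
Dy = (3)(21) - (3)(30) = 63 - 90 = -27
x = Dx/D = -54/-9 = 6
y = Dy/D = -27/-9 = 3

x = 6, y = 3


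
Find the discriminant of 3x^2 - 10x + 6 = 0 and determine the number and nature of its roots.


For ax^2 + bx + c = 0, discriminant D = b^2 - 4ac
Here a = 3, b = -10, c = 6
D = (-10)^2 - 4(3)(6) = 100 - 72 = 28

D = 28 > 0 but not a perfect square
The equation has 2 distinct real irrational roots.

Discriminant = 28, 2 distinct real irrational roots


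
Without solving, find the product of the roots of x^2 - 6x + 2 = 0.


By Vieta's formulas for ax^2 + bx + c = 0:
  Sum of roots = -b/a
  Product of roots = c/a

Here a = 1, b = -6, c = 2
Sum = -(-6)/1 = 6
Product = 2/1 = 2

Product = 2


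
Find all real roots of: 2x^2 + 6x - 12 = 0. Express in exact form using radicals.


Using the quadratic formula: x = (-b ± sqrt(b^2 - 4ac)) / (2a)
Here a = 2, b = 6, c = -12
Discriminant = b^2 - 4ac = 6^2 - 4(2)(-12) = 36 + 96 = 132
Since discriminant = 132 > 0, there are two real roots.
x = (-6 ± 2*sqrt(33)) / 4
Simplifying: x = (-3 ± sqrt(33)) / 2
Numerically: x ≈ 1.3723 or x ≈ -4.3723

x = (-3 + sqrt(33)) / 2 or x = (-3 - sqrt(33)) / 2


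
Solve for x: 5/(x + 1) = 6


Multiply both sides by (x + 1): 5 = 6(x + 1)
Distribute: 5 = 6x + 6
6x = 5 - 6 = -1
x = -1/6

x = -1/6


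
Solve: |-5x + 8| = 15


An absolute value equation |expr| = 15 gives two cases:
Case 1: -5x + 8 = 15
  -5x = 7, so x = -7/5
Case 2: -5x + 8 = -15
  -5x = -23, so x = 23/5

x = -7/5, x = 23/5


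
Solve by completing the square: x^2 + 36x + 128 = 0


Start: x^2 + 36x + 128 = 0
Move constant: x^2 + 36x = -128
Half of 36 is 18, squared is 324
Add 324 to both sides: x^2 + 36x + 324 = 196
(x + 18)^2 = 196
x + 18 = ±14
x = -18 + 14 = -4 or x = -18 - 14 = -32

x = -32, x = -4


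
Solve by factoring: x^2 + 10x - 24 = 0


We need two numbers that multiply to -24 and add to 10.
Those numbers are -2 and 12 (since (-2) * 12 = -24 and (-2) + 12 = 10).
So x^2 + 10x - 24 = (x - 2)(x + 12) = 0
Setting each factor to zero: x = 2 or x = -12

x = -12, x = 2


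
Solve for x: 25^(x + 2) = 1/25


Express both sides with the same base.
1/25 = 25^(-1)
Since the bases match, equate exponents: x + 2 = -1
So x = -1 - (2) = -3

x = -3


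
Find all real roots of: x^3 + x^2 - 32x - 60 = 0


Let p(x) = x^3 + x^2 - 32x - 60. By the rational root theorem (leading coefficient 1), any rational root is an integer divisor of 60: try ±1, ±2, ... in turn.
Test x = 1: value = -90 ≠ 0.
Test x = -1: value = -28 ≠ 0.
Test x = 2: value = -112 ≠ 0.
Test x = -2: value = 0 ✓, so (x + 2) is a factor.
Synthetic division by (x + 2): bring down 1; 1(-2) + 1 = -1; (-1)(-2) - 32 = -30; (-30)(-2) - 60 = 0 → quotient x^2 - x - 30, remainder 0.
Solve the quadratic x^2 - x - 30 = 0: discriminant = (-1)^2 - 4(1)(-30) = 1 + 120 = 121.
sqrt(121) = 11, so x = (1 ± 11)/2: x = 6 or x = -5.

x = -5, x = -2, x = 6


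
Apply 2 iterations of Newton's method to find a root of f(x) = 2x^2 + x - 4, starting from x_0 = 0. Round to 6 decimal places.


Newton's method: x_(n+1) = x_n - f(x_n)/f'(x_n)
f(x) = 2x^2 + x - 4
f'(x) = 4x + 1

Iteration 1:
  f(0.000000) = -4.000000
  f'(0.000000) = 1.000000
  x_1 = 0.000000 - (-4.000000)/(1.000000) = 4.000000

Iteration 2:
  f(4.000000) = 32.000000
  f'(4.000000) = 17.000000
  x_2 = 4.000000 - (32.000000)/(17.000000) = 2.117647

x_2 = 2.117647


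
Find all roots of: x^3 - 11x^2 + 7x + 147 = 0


Let p(x) = x^3 - 11x^2 + 7x + 147. By the rational root theorem (leading coefficient 1), any rational root is an integer divisor of 147: try ±1, ±2, ... in turn.
Test x = 1: value = 144 ≠ 0.
Test x = -1: value = 128 ≠ 0.
Test x = 3: value = 96 ≠ 0.
Test x = -3: value = 0 ✓, so (x + 3) is a factor.
Synthetic division by (x + 3): bring down 1; 1(-3) - 11 = -14; (-14)(-3) + 7 = 49; 49(-3) + 147 = 0 → quotient x^2 - 14x + 49, remainder 0.
Solve the quadratic x^2 - 14x + 49 = 0: discriminant = (-14)^2 - 4(1)(49) = 196 - 196 = 0.
Discriminant = 0, so a double root: x = 14/2 = 7.
Collecting all roots found:

x = -3, x = 7 (multiplicity 2)


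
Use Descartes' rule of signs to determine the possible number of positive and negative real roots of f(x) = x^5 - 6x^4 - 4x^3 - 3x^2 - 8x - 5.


Descartes' rule of signs:

For positive roots, count sign changes in f(x) = x^5 - 6x^4 - 4x^3 - 3x^2 - 8x - 5:
Signs of coefficients: +, -, -, -, -, -
Number of sign changes: 1
Possible positive real roots: 1

For negative roots, examine f(-x) = -x^5 - 6x^4 + 4x^3 - 3x^2 + 8x - 5:
Signs of coefficients: -, -, +, -, +, -
Number of sign changes: 4
Possible negative real roots: 4, 2, 0

Positive roots: 1; Negative roots: 4 or 2 or 0


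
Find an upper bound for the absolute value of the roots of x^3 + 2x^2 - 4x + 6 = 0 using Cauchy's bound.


Cauchy's bound: all roots r satisfy |r| <= 1 + max(|a_i/a_n|) for i = 0,...,n-1
where a_n is the leading coefficient.

Coefficients: [1, 2, -4, 6]
Leading coefficient a_n = 1
Ratios |a_i/a_n|: 2, 4, 6
Maximum ratio: 6
Cauchy's bound: |r| <= 1 + 6 = 7

Upper bound = 7


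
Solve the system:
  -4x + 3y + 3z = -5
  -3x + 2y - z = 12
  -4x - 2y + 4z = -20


Using Cramer's rule. Expand each determinant along the first row.
D  = (-4)*[2*4 - (-1)*(-2)] - 3*[(-3)*4 - (-1)*(-4)] + 3*[(-3)*(-2) - 2*(-4)]
  = (-4)*(6) - 3*(-16) + 3*(14) = 66
Dx = (-5)*[2*4 - (-1)*(-2)] - 3*[12*4 - (-1)*(-20)] + 3*[12*(-2) - 2*(-20)]
  = (-5)*(6) - 3*(28) + 3*(16) = -66
Dy = (-4)*[12*4 - (-1)*(-20)] - (-5)*[(-3)*4 - (-1)*(-4)] + 3*[(-3)*(-20) - 12*(-4)]
  = (-4)*(28) - (-5)*(-16) + 3*(108) = 132
Dz = (-4)*[2*(-20) - 12*(-2)] - 3*[(-3)*(-20) - 12*(-4)] + (-5)*[(-3)*(-2) - 2*(-4)]
  = (-4)*(-16) - 3*(108) + (-5)*(14) = -330
x = Dx/D = -66/66 = -1, y = Dy/D = 132/66 = 2, z = Dz/D = -330/66 = -5
Check eq1: (-4)(-1) + (3)(2) + (3)(-5) = -5 = -5 ✓
Check eq2: (-3)(-1) + (2)(2) + (-1)(-5) = 12 = 12 ✓
Check eq3: (-4)(-1) + (-2)(2) + (4)(-5) = -20 = -20 ✓

x = -1, y = 2, z = -5


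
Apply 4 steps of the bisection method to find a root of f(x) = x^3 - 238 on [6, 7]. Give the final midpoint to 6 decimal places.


f(x) = x^3 - 238
f(6) = -22 < 0
f(7) = 105 > 0

Step 1: midpoint = (6.000000 + 7.000000)/2 = 6.500000
  f(6.500000) = 36.625000
  f(mid) > 0, so root is in [6.000000, 6.500000]

Step 2: midpoint = (6.000000 + 6.500000)/2 = 6.250000
  f(6.250000) = 6.140625
  f(mid) > 0, so root is in [6.000000, 6.250000]

Step 3: midpoint = (6.000000 + 6.250000)/2 = 6.125000
  f(6.125000) = -8.216797
  f(mid) < 0, so root is in [6.125000, 6.250000]

Step 4: midpoint = (6.125000 + 6.250000)/2 = 6.187500
  f(6.187500) = -1.110596
  f(mid) < 0, so root is in [6.187500, 6.250000]

midpoint = 6.187500


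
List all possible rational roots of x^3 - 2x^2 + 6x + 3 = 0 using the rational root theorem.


Rational root theorem: possible roots are ±p/q where:
  p divides the constant term (3): p ∈ {1, 3}
  q divides the leading coefficient (1): q ∈ {1}

All possible rational roots: -3, -1, 1, 3

-3, -1, 1, 3


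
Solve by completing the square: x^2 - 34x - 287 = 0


Start: x^2 - 34x - 287 = 0
Move constant: x^2 - 34x = 287
Half of -34 is -17, squared is 289
Add 289 to both sides: x^2 - 34x + 289 = 576
(x - 17)^2 = 576
x - 17 = ±24
x = 17 + 24 = 41 or x = 17 - 24 = -7

x = -7, x = 41


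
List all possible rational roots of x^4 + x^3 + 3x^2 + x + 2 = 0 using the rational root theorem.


Rational root theorem: possible roots are ±p/q where:
  p divides the constant term (2): p ∈ {1, 2}
  q divides the leading coefficient (1): q ∈ {1}

All possible rational roots: -2, -1, 1, 2

-2, -1, 1, 2


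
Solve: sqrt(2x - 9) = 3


Square both sides: 2x - 9 = 3^2 = 9
2x = 9 + 9 = 18
x = 9
Check: sqrt(2*9 - 9) = sqrt(9) = 3 ✓

x = 9


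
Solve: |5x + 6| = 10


An absolute value equation |expr| = 10 gives two cases:
Case 1: 5x + 6 = 10
  5x = 4, so x = 4/5
Case 2: 5x + 6 = -10
  5x = -16, so x = -16/5

x = -16/5, x = 4/5


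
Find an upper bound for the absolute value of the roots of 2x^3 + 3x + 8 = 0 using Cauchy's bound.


Cauchy's bound: all roots r satisfy |r| <= 1 + max(|a_i/a_n|) for i = 0,...,n-1
where a_n is the leading coefficient.

Coefficients: [2, 0, 3, 8]
Leading coefficient a_n = 2
Ratios |a_i/a_n|: 0, 3/2, 4
Maximum ratio: 4
Cauchy's bound: |r| <= 1 + 4 = 5

Upper bound = 5


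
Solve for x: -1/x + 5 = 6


Subtract 5 from both sides: -1/x = 1
Multiply both sides by x: -1 = 1 * x
Divide by 1: x = -1

x = -1


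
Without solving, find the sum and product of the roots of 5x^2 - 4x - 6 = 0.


By Vieta's formulas for ax^2 + bx + c = 0:
  Sum of roots = -b/a
  Product of roots = c/a

Here a = 5, b = -4, c = -6
Sum = -(-4)/5 = 4/5
Product = -6/5 = -6/5

Sum = 4/5, Product = -6/5


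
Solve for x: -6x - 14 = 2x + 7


Starting with: -6x - 14 = 2x + 7
Move all x terms to left: (-6 - 2)x = 7 + 14
Simplify: -8x = 21
Divide both sides by -8: x = -21/8

x = -21/8


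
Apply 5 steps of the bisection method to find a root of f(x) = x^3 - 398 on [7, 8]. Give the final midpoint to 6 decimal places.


f(x) = x^3 - 398
f(7) = -55 < 0
f(8) = 114 > 0

Step 1: midpoint = (7.000000 + 8.000000)/2 = 7.500000
  f(7.500000) = 23.875000
  f(mid) > 0, so root is in [7.000000, 7.500000]

Step 2: midpoint = (7.000000 + 7.500000)/2 = 7.250000
  f(7.250000) = -16.921875
  f(mid) < 0, so root is in [7.250000, 7.500000]

Step 3: midpoint = (7.250000 + 7.500000)/2 = 7.375000
  f(7.375000) = 3.130859
  f(mid) > 0, so root is in [7.250000, 7.375000]

Step 4: midpoint = (7.250000 + 7.375000)/2 = 7.312500
  f(7.312500) = -6.981201
  f(mid) < 0, so root is in [7.312500, 7.375000]

Step 5: midpoint = (7.312500 + 7.375000)/2 = 7.343750
  f(7.343750) = -1.946686
  f(mid) < 0, so root is in [7.343750, 7.375000]

midpoint = 7.343750


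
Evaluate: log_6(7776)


We need the exponent such that 6^? = 7776
6^5 = 7776
Therefore log_6(7776) = 5

5


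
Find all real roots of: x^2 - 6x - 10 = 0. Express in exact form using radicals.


Using the quadratic formula: x = (-b ± sqrt(b^2 - 4ac)) / (2a)
Here a = 1, b = -6, c = -10
Discriminant = b^2 - 4ac = (-6)^2 - 4(1)(-10) = 36 + 40 = 76
Since discriminant = 76 > 0, there are two real roots.
x = (6 ± 2*sqrt(19)) / 2
Simplifying: x = 3 ± sqrt(19)
Numerically: x ≈ 7.3589 or x ≈ -1.3589

x = 3 + sqrt(19) or x = 3 - sqrt(19)


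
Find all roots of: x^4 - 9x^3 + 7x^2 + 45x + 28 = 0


Let p(x) = x^4 - 9x^3 + 7x^2 + 45x + 28. By the rational root theorem (leading coefficient 1), any rational root is an integer divisor of 28: try ±1, ±2, ... in turn.
Test x = 1: value = 72 ≠ 0.
Test x = -1: value = 0 ✓, so (x + 1) is a factor.
Synthetic division by (x + 1): bring down 1; 1(-1) - 9 = -10; (-10)(-1) + 7 = 17; 17(-1) + 45 = 28; 28(-1) + 28 = 0 → quotient x^3 - 10x^2 + 17x + 28, remainder 0.
Continue with the quotient x^3 - 10x^2 + 17x + 28 (candidates must divide 28; re-test x = -1 first in case it repeats).
Test x = -1: value = 0 ✓, so (x + 1) is a factor.
Synthetic division by (x + 1): bring down 1; 1(-1) - 10 = -11; (-11)(-1) + 17 = 28; 28(-1) + 28 = 0 → quotient x^2 - 11x + 28, remainder 0.
Solve the quadratic x^2 - 11x + 28 = 0: discriminant = (-11)^2 - 4(1)(28) = 121 - 112 = 9.
sqrt(9) = 3, so x = (11 ± 3)/2: x = 7 or x = 4.
Collecting all roots found:

x = -1 (multiplicity 2), x = 4, x = 7


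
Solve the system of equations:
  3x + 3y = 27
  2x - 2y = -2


Using Cramer's rule:
Determinant D = (3)(-2) - (2)(3) = -6 - 6 = -12
Dx = (27)(-2) - (-2)(3) = -54 + 6 = -48
Dy = (3)(-2) - (2)(27) = -6 - 54 = -60
x = Dx/D = -48/-12 = 4
y = Dy/D = -60/-12 = 5

x = 4, y = 5


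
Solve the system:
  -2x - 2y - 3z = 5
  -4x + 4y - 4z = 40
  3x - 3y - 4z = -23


Using Cramer's rule. Expand each determinant along the first row.
D  = (-2)*[4*(-4) - (-4)*(-3)] - (-2)*[(-4)*(-4) - (-4)*3] + (-3)*[(-4)*(-3) - 4*3]
  = (-2)*(-28) - (-2)*(28) + (-3)*(0) = 112
Dx = 5*[4*(-4) - (-4)*(-3)] - (-2)*[40*(-4) - (-4)*(-23)] + (-3)*[40*(-3) - 4*(-23)]
  = 5*(-28) - (-2)*(-252) + (-3)*(-28) = -560
Dy = (-2)*[40*(-4) - (-4)*(-23)] - 5*[(-4)*(-4) - (-4)*3] + (-3)*[(-4)*(-23) - 40*3]
  = (-2)*(-252) - 5*(28) + (-3)*(-28) = 448
Dz = (-2)*[4*(-23) - 40*(-3)] - (-2)*[(-4)*(-23) - 40*3] + 5*[(-4)*(-3) - 4*3]
  = (-2)*(28) - (-2)*(-28) + 5*(0) = -112
x = Dx/D = -560/112 = -5, y = Dy/D = 448/112 = 4, z = Dz/D = -112/112 = -1
Check eq1: (-2)(-5) + (-2)(4) + (-3)(-1) = 5 = 5 ✓
Check eq2: (-4)(-5) + (4)(4) + (-4)(-1) = 40 = 40 ✓
Check eq3: (3)(-5) + (-3)(4) + (-4)(-1) = -23 = -23 ✓

x = -5, y = 4, z = -1


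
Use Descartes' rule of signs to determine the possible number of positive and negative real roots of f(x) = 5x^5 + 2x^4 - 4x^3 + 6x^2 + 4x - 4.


Descartes' rule of signs:

For positive roots, count sign changes in f(x) = 5x^5 + 2x^4 - 4x^3 + 6x^2 + 4x - 4:
Signs of coefficients: +, +, -, +, +, -
Number of sign changes: 3
Possible positive real roots: 3, 1

For negative roots, examine f(-x) = -5x^5 + 2x^4 + 4x^3 + 6x^2 - 4x - 4:
Signs of coefficients: -, +, +, +, -, -
Number of sign changes: 2
Possible negative real roots: 2, 0

Positive roots: 3 or 1; Negative roots: 2 or 0


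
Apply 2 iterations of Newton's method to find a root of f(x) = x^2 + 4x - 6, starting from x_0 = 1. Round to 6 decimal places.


Newton's method: x_(n+1) = x_n - f(x_n)/f'(x_n)
f(x) = x^2 + 4x - 6
f'(x) = 2x + 4

Iteration 1:
  f(1.000000) = -1.000000
  f'(1.000000) = 6.000000
  x_1 = 1.000000 - (-1.000000)/(6.000000) = 1.166667

Iteration 2:
  f(1.166667) = 0.027778
  f'(1.166667) = 6.333333
  x_2 = 1.166667 - (0.027778)/(6.333333) = 1.162281

x_2 = 1.162281


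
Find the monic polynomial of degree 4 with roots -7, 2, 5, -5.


A monic polynomial with roots -7, 2, 5, -5 is:
p(x) = (x + 7)(x - 2)(x - 5)(x + 5)
After multiplying by (x + 7): x + 7
After multiplying by (x - 2): x^2 + 5x - 14
After multiplying by (x - 5): x^3 - 39x + 70
After multiplying by (x + 5): x^4 + 5x^3 - 39x^2 - 125x + 350

x^4 + 5x^3 - 39x^2 - 125x + 350


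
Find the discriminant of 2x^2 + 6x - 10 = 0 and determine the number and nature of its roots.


For ax^2 + bx + c = 0, discriminant D = b^2 - 4ac
Here a = 2, b = 6, c = -10
D = (6)^2 - 4(2)(-10) = 36 + 80 = 116

D = 116 > 0 but not a perfect square
The equation has 2 distinct real irrational roots.

Discriminant = 116, 2 distinct real irrational roots


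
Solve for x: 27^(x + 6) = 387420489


Express both sides with the same base.
387420489 = 27^6
Since the bases match, equate exponents: x + 6 = 6
So x = 6 - (6) = 0

x = 0


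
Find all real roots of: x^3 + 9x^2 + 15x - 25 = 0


Let p(x) = x^3 + 9x^2 + 15x - 25. By the rational root theorem (leading coefficient 1), any rational root is an integer divisor of 25: try ±1, ±2, ... in turn.
Test x = 1: value = 0 ✓, so (x - 1) is a factor.
Synthetic division by (x - 1): bring down 1; 1(1) + 9 = 10; 10(1) + 15 = 25; 25(1) - 25 = 0 → quotient x^2 + 10x + 25, remainder 0.
Solve the quadratic x^2 + 10x + 25 = 0: discriminant = 10^2 - 4(1)(25) = 100 - 100 = 0.
Discriminant = 0, so a double root: x = -10/2 = -5.

x = -5 (multiplicity 2), x = 1


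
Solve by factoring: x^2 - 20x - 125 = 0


We need two numbers that multiply to -125 and add to -20.
Those numbers are 5 and -25 (since 5 * (-25) = -125 and 5 + (-25) = -20).
So x^2 - 20x - 125 = (x + 5)(x - 25) = 0
Setting each factor to zero: x = -5 or x = 25

x = -5, x = 25


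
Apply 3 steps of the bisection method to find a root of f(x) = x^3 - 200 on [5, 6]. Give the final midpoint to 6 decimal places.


f(x) = x^3 - 200
f(5) = -75 < 0
f(6) = 16 > 0

Step 1: midpoint = (5.000000 + 6.000000)/2 = 5.500000
  f(5.500000) = -33.625000
  f(mid) < 0, so root is in [5.500000, 6.000000]

Step 2: midpoint = (5.500000 + 6.000000)/2 = 5.750000
  f(5.750000) = -9.890625
  f(mid) < 0, so root is in [5.750000, 6.000000]

Step 3: midpoint = (5.750000 + 6.000000)/2 = 5.875000
  f(5.875000) = 2.779297
  f(mid) > 0, so root is in [5.750000, 5.875000]

midpoint = 5.875000


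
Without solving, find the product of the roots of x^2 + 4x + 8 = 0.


By Vieta's formulas for ax^2 + bx + c = 0:
  Sum of roots = -b/a
  Product of roots = c/a

Here a = 1, b = 4, c = 8
Sum = -(4)/1 = -4
Product = 8/1 = 8

Product = 8


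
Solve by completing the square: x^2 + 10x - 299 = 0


Start: x^2 + 10x - 299 = 0
Move constant: x^2 + 10x = 299
Half of 10 is 5, squared is 25
Add 25 to both sides: x^2 + 10x + 25 = 324
(x + 5)^2 = 324
x + 5 = ±18
x = -5 + 18 = 13 or x = -5 - 18 = -23

x = -23, x = 13


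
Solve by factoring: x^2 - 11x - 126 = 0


We need two numbers that multiply to -126 and add to -11.
Those numbers are -18 and 7 (since (-18) * 7 = -126 and (-18) + 7 = -11).
So x^2 - 11x - 126 = (x - 18)(x + 7) = 0
Setting each factor to zero: x = 18 or x = -7

x = -7, x = 18


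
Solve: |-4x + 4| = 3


An absolute value equation |expr| = 3 gives two cases:
Case 1: -4x + 4 = 3
  -4x = -1, so x = 1/4
Case 2: -4x + 4 = -3
  -4x = -7, so x = 7/4

x = 1/4, x = 7/4


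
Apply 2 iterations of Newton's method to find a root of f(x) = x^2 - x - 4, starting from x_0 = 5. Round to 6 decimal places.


Newton's method: x_(n+1) = x_n - f(x_n)/f'(x_n)
f(x) = x^2 - x - 4
f'(x) = 2x - 1

Iteration 1:
  f(5.000000) = 16.000000
  f'(5.000000) = 9.000000
  x_1 = 5.000000 - (16.000000)/(9.000000) = 3.222222

Iteration 2:
  f(3.222222) = 3.160494
  f'(3.222222) = 5.444444
  x_2 = 3.222222 - (3.160494)/(5.444444) = 2.641723

x_2 = 2.641723


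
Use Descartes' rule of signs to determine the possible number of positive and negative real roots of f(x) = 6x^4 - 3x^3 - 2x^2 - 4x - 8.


Descartes' rule of signs:

For positive roots, count sign changes in f(x) = 6x^4 - 3x^3 - 2x^2 - 4x - 8:
Signs of coefficients: +, -, -, -, -
Number of sign changes: 1
Possible positive real roots: 1

For negative roots, examine f(-x) = 6x^4 + 3x^3 - 2x^2 + 4x - 8:
Signs of coefficients: +, +, -, +, -
Number of sign changes: 3
Possible negative real roots: 3, 1

Positive roots: 1; Negative roots: 3 or 1


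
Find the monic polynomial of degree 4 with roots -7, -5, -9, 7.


A monic polynomial with roots -7, -5, -9, 7 is:
p(x) = (x + 7)(x + 5)(x + 9)(x - 7)
After multiplying by (x + 7): x + 7
After multiplying by (x + 5): x^2 + 12x + 35
After multiplying by (x + 9): x^3 + 21x^2 + 143x + 315
After multiplying by (x - 7): x^4 + 14x^3 - 4x^2 - 686x - 2205

x^4 + 14x^3 - 4x^2 - 686x - 2205


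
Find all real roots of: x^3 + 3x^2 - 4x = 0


The constant term is 0, so x = 0 is a root. Factor out x:
  x(x^2 + 3x - 4) = 0
Solve the quadratic x^2 + 3x - 4 = 0: discriminant = 3^2 - 4(1)(-4) = 9 + 16 = 25.
sqrt(25) = 5, so x = (-3 ± 5)/2: x = 1 or x = -4.

x = -4, x = 0, x = 1


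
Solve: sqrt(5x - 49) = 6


Square both sides: 5x - 49 = 6^2 = 36
5x = 36 + 49 = 85
x = 17
Check: sqrt(5*17 - 49) = sqrt(36) = 6 ✓

x = 17


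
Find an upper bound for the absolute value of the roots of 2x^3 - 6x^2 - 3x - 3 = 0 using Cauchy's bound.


Cauchy's bound: all roots r satisfy |r| <= 1 + max(|a_i/a_n|) for i = 0,...,n-1
where a_n is the leading coefficient.

Coefficients: [2, -6, -3, -3]
Leading coefficient a_n = 2
Ratios |a_i/a_n|: 3, 3/2, 3/2
Maximum ratio: 3
Cauchy's bound: |r| <= 1 + 3 = 4

Upper bound = 4


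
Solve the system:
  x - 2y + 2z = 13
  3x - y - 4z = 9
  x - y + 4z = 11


Using Cramer's rule. Expand each determinant along the first row.
D  = 1*[(-1)*4 - (-4)*(-1)] - (-2)*[3*4 - (-4)*1] + 2*[3*(-1) - (-1)*1]
  = 1*(-8) - (-2)*(16) + 2*(-2) = 20
Dx = 13*[(-1)*4 - (-4)*(-1)] - (-2)*[9*4 - (-4)*11] + 2*[9*(-1) - (-1)*11]
  = 13*(-8) - (-2)*(80) + 2*(2) = 60
Dy = 1*[9*4 - (-4)*11] - 13*[3*4 - (-4)*1] + 2*[3*11 - 9*1]
  = 1*(80) - 13*(16) + 2*(24) = -80
Dz = 1*[(-1)*11 - 9*(-1)] - (-2)*[3*11 - 9*1] + 13*[3*(-1) - (-1)*1]
  = 1*(-2) - (-2)*(24) + 13*(-2) = 20
x = Dx/D = 60/20 = 3, y = Dy/D = -80/20 = -4, z = Dz/D = 20/20 = 1
Check eq1: (1)(3) + (-2)(-4) + (2)(1) = 13 = 13 ✓
Check eq2: (3)(3) + (-1)(-4) + (-4)(1) = 9 = 9 ✓
Check eq3: (1)(3) + (-1)(-4) + (4)(1) = 11 = 11 ✓

x = 3, y = -4, z = 1


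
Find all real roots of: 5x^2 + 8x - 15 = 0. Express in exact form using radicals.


Using the quadratic formula: x = (-b ± sqrt(b^2 - 4ac)) / (2a)
Here a = 5, b = 8, c = -15
Discriminant = b^2 - 4ac = 8^2 - 4(5)(-15) = 64 + 300 = 364
Since discriminant = 364 > 0, there are two real roots.
x = (-8 ± 2*sqrt(91)) / 10
Simplifying: x = (-4 ± sqrt(91)) / 5
Numerically: x ≈ 1.1079 or x ≈ -2.7079

x = (-4 + sqrt(91)) / 5 or x = (-4 - sqrt(91)) / 5


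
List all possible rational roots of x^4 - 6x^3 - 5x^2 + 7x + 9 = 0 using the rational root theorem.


Rational root theorem: possible roots are ±p/q where:
  p divides the constant term (9): p ∈ {1, 3, 9}
  q divides the leading coefficient (1): q ∈ {1}

All possible rational roots: -9, -3, -1, 1, 3, 9

-9, -3, -1, 1, 3, 9


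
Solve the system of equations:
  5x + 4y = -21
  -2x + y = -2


Using Cramer's rule:
Determinant D = (5)(1) - (-2)(4) = 5 + 8 = 13
Dx = (-21)(1) - (-2)(4) = -21 + 8 = -13
Dy = (5)(-2) - (-2)(-21) = -10 - 42 = -52
x = Dx/D = -13/13 = -1
y = Dy/D = -52/13 = -4

x = -1, y = -4


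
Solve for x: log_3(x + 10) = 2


Convert to exponential form: x + 10 = 3^2 = 9
x = 9 - 10 = -1
Check: log_3(-1 + 10) = log_3(9) = log_3(9) = 2 ✓

x = -1


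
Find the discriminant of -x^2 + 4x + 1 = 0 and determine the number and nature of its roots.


For ax^2 + bx + c = 0, discriminant D = b^2 - 4ac
Here a = -1, b = 4, c = 1
D = (4)^2 - 4(-1)(1) = 16 + 4 = 20

D = 20 > 0 but not a perfect square
The equation has 2 distinct real irrational roots.

Discriminant = 20, 2 distinct real irrational roots


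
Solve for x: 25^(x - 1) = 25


Express both sides with the same base.
25 = 25^1
Since the bases match, equate exponents: x - 1 = 1
So x = 1 - (-1) = 2

x = 2


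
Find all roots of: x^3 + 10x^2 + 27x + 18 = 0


Let p(x) = x^3 + 10x^2 + 27x + 18. By the rational root theorem (leading coefficient 1), any rational root is an integer divisor of 18: try ±1, ±2, ... in turn.
Test x = 1: value = 56 ≠ 0.
Test x = -1: value = 0 ✓, so (x + 1) is a factor.
Synthetic division by (x + 1): bring down 1; 1(-1) + 10 = 9; 9(-1) + 27 = 18; 18(-1) + 18 = 0 → quotient x^2 + 9x + 18, remainder 0.
Solve the quadratic x^2 + 9x + 18 = 0: discriminant = 9^2 - 4(1)(18) = 81 - 72 = 9.
sqrt(9) = 3, so x = (-9 ± 3)/2: x = -3 or x = -6.
Collecting all roots found:

x = -6, x = -3, x = -1


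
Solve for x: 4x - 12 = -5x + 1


Starting with: 4x - 12 = -5x + 1
Move all x terms to left: (4 + 5)x = 1 + 12
Simplify: 9x = 13
Divide both sides by 9: x = 13/9

x = 13/9


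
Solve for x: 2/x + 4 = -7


Subtract 4 from both sides: 2/x = -11
Multiply both sides by x: 2 = -11 * x
Divide by -11: x = -2/11

x = -2/11


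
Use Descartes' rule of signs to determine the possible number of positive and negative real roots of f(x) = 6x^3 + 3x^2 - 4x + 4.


Descartes' rule of signs:

For positive roots, count sign changes in f(x) = 6x^3 + 3x^2 - 4x + 4:
Signs of coefficients: +, +, -, +
Number of sign changes: 2
Possible positive real roots: 2, 0

For negative roots, examine f(-x) = -6x^3 + 3x^2 + 4x + 4:
Signs of coefficients: -, +, +, +
Number of sign changes: 1
Possible negative real roots: 1

Positive roots: 2 or 0; Negative roots: 1


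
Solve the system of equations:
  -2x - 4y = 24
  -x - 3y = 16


Using Cramer's rule:
Determinant D = (-2)(-3) - (-1)(-4) = 6 - 4 = 2
Dx = (24)(-3) - (16)(-4) = -72 + 64 = -8
Dy = (-2)(16) - (-1)(24) = -32 + 24 = -8
x = Dx/D = -8/2 = -4
y = Dy/D = -8/2 = -4

x = -4, y = -4


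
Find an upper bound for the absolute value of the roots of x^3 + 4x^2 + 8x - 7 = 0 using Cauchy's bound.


Cauchy's bound: all roots r satisfy |r| <= 1 + max(|a_i/a_n|) for i = 0,...,n-1
where a_n is the leading coefficient.

Coefficients: [1, 4, 8, -7]
Leading coefficient a_n = 1
Ratios |a_i/a_n|: 4, 8, 7
Maximum ratio: 8
Cauchy's bound: |r| <= 1 + 8 = 9

Upper bound = 9


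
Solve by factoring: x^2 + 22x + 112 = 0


We need two numbers that multiply to 112 and add to 22.
Those numbers are 14 and 8 (since 14 * 8 = 112 and 14 + 8 = 22).
So x^2 + 22x + 112 = (x + 14)(x + 8) = 0
Setting each factor to zero: x = -14 or x = -8

x = -14, x = -8


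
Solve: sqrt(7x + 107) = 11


Square both sides: 7x + 107 = 11^2 = 121
7x = 121 - 107 = 14
x = 2
Check: sqrt(7*2 + 107) = sqrt(121) = 11 ✓

x = 2


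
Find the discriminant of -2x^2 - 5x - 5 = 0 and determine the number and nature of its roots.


For ax^2 + bx + c = 0, discriminant D = b^2 - 4ac
Here a = -2, b = -5, c = -5
D = (-5)^2 - 4(-2)(-5) = 25 - 40 = -15

D = -15 < 0
The equation has no real roots (2 complex conjugate roots).

Discriminant = -15, no real roots (2 complex conjugate roots)


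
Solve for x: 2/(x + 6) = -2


Multiply both sides by (x + 6): 2 = -2(x + 6)
Distribute: 2 = -2x - 12
-2x = 2 + 12 = 14
x = -7

x = -7


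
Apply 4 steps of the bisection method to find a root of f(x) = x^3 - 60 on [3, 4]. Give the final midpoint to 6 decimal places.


f(x) = x^3 - 60
f(3) = -33 < 0
f(4) = 4 > 0

Step 1: midpoint = (3.000000 + 4.000000)/2 = 3.500000
  f(3.500000) = -17.125000
  f(mid) < 0, so root is in [3.500000, 4.000000]

Step 2: midpoint = (3.500000 + 4.000000)/2 = 3.750000
  f(3.750000) = -7.265625
  f(mid) < 0, so root is in [3.750000, 4.000000]

Step 3: midpoint = (3.750000 + 4.000000)/2 = 3.875000
  f(3.875000) = -1.814453
  f(mid) < 0, so root is in [3.875000, 4.000000]

Step 4: midpoint = (3.875000 + 4.000000)/2 = 3.937500
  f(3.937500) = 1.046631
  f(mid) > 0, so root is in [3.875000, 3.937500]

midpoint = 3.937500


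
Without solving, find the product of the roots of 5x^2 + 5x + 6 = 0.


By Vieta's formulas for ax^2 + bx + c = 0:
  Sum of roots = -b/a
  Product of roots = c/a

Here a = 5, b = 5, c = 6
Sum = -(5)/5 = -1
Product = 6/5 = 6/5

Product = 6/5


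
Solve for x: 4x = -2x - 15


Starting with: 4x = -2x - 15
Move all x terms to left: (4 + 2)x = -15 - 0
Simplify: 6x = -15
Divide both sides by 6: x = -5/2

x = -5/2


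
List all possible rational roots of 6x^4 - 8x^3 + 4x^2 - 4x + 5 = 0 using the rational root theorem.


Rational root theorem: possible roots are ±p/q where:
  p divides the constant term (5): p ∈ {1, 5}
  q divides the leading coefficient (6): q ∈ {1, 2, 3, 6}

All possible rational roots: -5, -5/2, -5/3, -1, -5/6, -1/2, -1/3, -1/6, 1/6, 1/3, 1/2, 5/6, 1, 5/3, 5/2, 5

-5, -5/2, -5/3, -1, -5/6, -1/2, -1/3, -1/6, 1/6, 1/3, 1/2, 5/6, 1, 5/3, 5/2, 5


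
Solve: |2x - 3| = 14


An absolute value equation |expr| = 14 gives two cases:
Case 1: 2x - 3 = 14
  2x = 17, so x = 17/2
Case 2: 2x - 3 = -14
  2x = -11, so x = -11/2

x = -11/2, x = 17/2


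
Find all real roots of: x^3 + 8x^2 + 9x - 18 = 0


Let p(x) = x^3 + 8x^2 + 9x - 18. By the rational root theorem (leading coefficient 1), any rational root is an integer divisor of 18: try ±1, ±2, ... in turn.
Test x = 1: value = 0 ✓, so (x - 1) is a factor.
Synthetic division by (x - 1): bring down 1; 1(1) + 8 = 9; 9(1) + 9 = 18; 18(1) - 18 = 0 → quotient x^2 + 9x + 18, remainder 0.
Solve the quadratic x^2 + 9x + 18 = 0: discriminant = 9^2 - 4(1)(18) = 81 - 72 = 9.
sqrt(9) = 3, so x = (-9 ± 3)/2: x = -3 or x = -6.

x = -6, x = -3, x = 1


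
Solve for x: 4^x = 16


Express both sides with the same base.
16 = 4^2
Since the bases match: x = 2

x = 2


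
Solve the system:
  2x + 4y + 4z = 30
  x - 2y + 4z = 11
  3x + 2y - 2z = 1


Using Cramer's rule. Expand each determinant along the first row.
D  = 2*[(-2)*(-2) - 4*2] - 4*[1*(-2) - 4*3] + 4*[1*2 - (-2)*3]
  = 2*(-4) - 4*(-14) + 4*(8) = 80
Dx = 30*[(-2)*(-2) - 4*2] - 4*[11*(-2) - 4*1] + 4*[11*2 - (-2)*1]
  = 30*(-4) - 4*(-26) + 4*(24) = 80
Dy = 2*[11*(-2) - 4*1] - 30*[1*(-2) - 4*3] + 4*[1*1 - 11*3]
  = 2*(-26) - 30*(-14) + 4*(-32) = 240
Dz = 2*[(-2)*1 - 11*2] - 4*[1*1 - 11*3] + 30*[1*2 - (-2)*3]
  = 2*(-24) - 4*(-32) + 30*(8) = 320
x = Dx/D = 80/80 = 1, y = Dy/D = 240/80 = 3, z = Dz/D = 320/80 = 4
Check eq1: (2)(1) + (4)(3) + (4)(4) = 30 = 30 ✓
Check eq2: (1)(1) + (-2)(3) + (4)(4) = 11 = 11 ✓
Check eq3: (3)(1) + (2)(3) + (-2)(4) = 1 = 1 ✓

x = 1, y = 3, z = 4


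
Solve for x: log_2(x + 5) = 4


Convert to exponential form: x + 5 = 2^4 = 16
x = 16 - 5 = 11
Check: log_2(11 + 5) = log_2(16) = log_2(16) = 4 ✓

x = 11


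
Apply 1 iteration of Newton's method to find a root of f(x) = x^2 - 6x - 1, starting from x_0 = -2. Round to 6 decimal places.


Newton's method: x_(n+1) = x_n - f(x_n)/f'(x_n)
f(x) = x^2 - 6x - 1
f'(x) = 2x - 6

Iteration 1:
  f(-2.000000) = 15.000000
  f'(-2.000000) = -10.000000
  x_1 = -2.000000 - (15.000000)/(-10.000000) = -0.500000

x_1 = -0.500000


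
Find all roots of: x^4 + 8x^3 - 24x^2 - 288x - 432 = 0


Let p(x) = x^4 + 8x^3 - 24x^2 - 288x - 432. By the rational root theorem (leading coefficient 1), any rational root is an integer divisor of 432: try ±1, ±2, ... in turn.
Test x = 1: value = -735 ≠ 0.
Test x = -1: value = -175 ≠ 0.
Test x = 2: value = -1024 ≠ 0.
Test x = -2: value = 0 ✓, so (x + 2) is a factor.
Synthetic division by (x + 2): bring down 1; 1(-2) + 8 = 6; 6(-2) - 24 = -36; (-36)(-2) - 288 = -216; (-216)(-2) - 432 = 0 → quotient x^3 + 6x^2 - 36x - 216, remainder 0.
Continue with the quotient x^3 + 6x^2 - 36x - 216 (candidates must divide 216; re-test x = -2 first in case it repeats).
Test x = -2: value = -128 ≠ 0.
Test x = 3: value = -243 ≠ 0.
Test x = -3: value = -81 ≠ 0.
Test x = 4: value = -200 ≠ 0.
Test x = -4: value = -40 ≠ 0.
Test x = 6: value = 0 ✓, so (x - 6) is a factor.
Synthetic division by (x - 6): bring down 1; 1(6) + 6 = 12; 12(6) - 36 = 36; 36(6) - 216 = 0 → quotient x^2 + 12x + 36, remainder 0.
Solve the quadratic x^2 + 12x + 36 = 0: discriminant = 12^2 - 4(1)(36) = 144 - 144 = 0.
Discriminant = 0, so a double root: x = -12/2 = -6.
Collecting all roots found:

x = -6 (multiplicity 2), x = -2, x = 6


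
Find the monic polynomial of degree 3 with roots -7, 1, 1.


A monic polynomial with roots -7, 1, 1 is:
p(x) = (x + 7)(x - 1)(x - 1)
After multiplying by (x + 7): x + 7
After multiplying by (x - 1): x^2 + 6x - 7
After multiplying by (x - 1): x^3 + 5x^2 - 13x + 7

x^3 + 5x^2 - 13x + 7


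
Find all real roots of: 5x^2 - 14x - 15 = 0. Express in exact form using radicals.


Using the quadratic formula: x = (-b ± sqrt(b^2 - 4ac)) / (2a)
Here a = 5, b = -14, c = -15
Discriminant = b^2 - 4ac = (-14)^2 - 4(5)(-15) = 196 + 300 = 496
Since discriminant = 496 > 0, there are two real roots.
x = (14 ± 4*sqrt(31)) / 10
Simplifying: x = (7 ± 2*sqrt(31)) / 5
Numerically: x ≈ 3.6271 or x ≈ -0.8271

x = (7 + 2*sqrt(31)) / 5 or x = (7 - 2*sqrt(31)) / 5


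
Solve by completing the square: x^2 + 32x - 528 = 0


Start: x^2 + 32x - 528 = 0
Move constant: x^2 + 32x = 528
Half of 32 is 16, squared is 256
Add 256 to both sides: x^2 + 32x + 256 = 784
(x + 16)^2 = 784
x + 16 = ±28
x = -16 + 28 = 12 or x = -16 - 28 = -44

x = -44, x = 12


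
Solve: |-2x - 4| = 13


An absolute value equation |expr| = 13 gives two cases:
Case 1: -2x - 4 = 13
  -2x = 17, so x = -17/2
Case 2: -2x - 4 = -13
  -2x = -9, so x = 9/2

x = -17/2, x = 9/2


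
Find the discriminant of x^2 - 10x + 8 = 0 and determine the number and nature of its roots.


For ax^2 + bx + c = 0, discriminant D = b^2 - 4ac
Here a = 1, b = -10, c = 8
D = (-10)^2 - 4(1)(8) = 100 - 32 = 68

D = 68 > 0 but not a perfect square
The equation has 2 distinct real irrational roots.

Discriminant = 68, 2 distinct real irrational roots


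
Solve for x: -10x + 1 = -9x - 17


Starting with: -10x + 1 = -9x - 17
Move all x terms to left: (-10 + 9)x = -17 - 1
Simplify: -x = -18
Divide both sides by -1: x = 18

x = 18


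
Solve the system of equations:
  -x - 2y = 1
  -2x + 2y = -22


Using Cramer's rule:
Determinant D = (-1)(2) - (-2)(-2) = -2 - 4 = -6
Dx = (1)(2) - (-22)(-2) = 2 - 44 = -42
Dy = (-1)(-22) - (-2)(1) = 22 + 2 = 24
x = Dx/D = -42/-6 = 7
y = Dy/D = 24/-6 = -4

x = 7, y = -4


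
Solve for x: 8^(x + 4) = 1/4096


Express both sides with the same base.
1/4096 = 8^(-4)
Since the bases match, equate exponents: x + 4 = -4
So x = -4 - (4) = -8

x = -8


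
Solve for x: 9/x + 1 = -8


Subtract 1 from both sides: 9/x = -9
Multiply both sides by x: 9 = -9 * x
Divide by -9: x = -1

x = -1


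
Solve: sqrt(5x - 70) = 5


Square both sides: 5x - 70 = 5^2 = 25
5x = 25 + 70 = 95
x = 19
Check: sqrt(5*19 - 70) = sqrt(25) = 5 ✓

x = 19
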